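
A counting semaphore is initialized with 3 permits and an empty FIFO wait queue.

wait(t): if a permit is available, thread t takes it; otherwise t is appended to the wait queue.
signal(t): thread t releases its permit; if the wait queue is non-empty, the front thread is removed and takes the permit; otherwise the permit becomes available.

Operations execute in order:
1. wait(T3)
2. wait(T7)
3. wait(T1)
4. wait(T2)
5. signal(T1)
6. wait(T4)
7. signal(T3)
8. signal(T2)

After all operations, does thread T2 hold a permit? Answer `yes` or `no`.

Answer: no

Derivation:
Step 1: wait(T3) -> count=2 queue=[] holders={T3}
Step 2: wait(T7) -> count=1 queue=[] holders={T3,T7}
Step 3: wait(T1) -> count=0 queue=[] holders={T1,T3,T7}
Step 4: wait(T2) -> count=0 queue=[T2] holders={T1,T3,T7}
Step 5: signal(T1) -> count=0 queue=[] holders={T2,T3,T7}
Step 6: wait(T4) -> count=0 queue=[T4] holders={T2,T3,T7}
Step 7: signal(T3) -> count=0 queue=[] holders={T2,T4,T7}
Step 8: signal(T2) -> count=1 queue=[] holders={T4,T7}
Final holders: {T4,T7} -> T2 not in holders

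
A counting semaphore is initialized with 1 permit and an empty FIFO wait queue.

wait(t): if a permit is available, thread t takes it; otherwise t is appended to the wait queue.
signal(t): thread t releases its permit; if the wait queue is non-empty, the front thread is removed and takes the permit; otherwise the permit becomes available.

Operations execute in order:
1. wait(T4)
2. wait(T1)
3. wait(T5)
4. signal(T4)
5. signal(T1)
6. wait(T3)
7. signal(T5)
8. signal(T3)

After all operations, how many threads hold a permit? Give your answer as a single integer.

Step 1: wait(T4) -> count=0 queue=[] holders={T4}
Step 2: wait(T1) -> count=0 queue=[T1] holders={T4}
Step 3: wait(T5) -> count=0 queue=[T1,T5] holders={T4}
Step 4: signal(T4) -> count=0 queue=[T5] holders={T1}
Step 5: signal(T1) -> count=0 queue=[] holders={T5}
Step 6: wait(T3) -> count=0 queue=[T3] holders={T5}
Step 7: signal(T5) -> count=0 queue=[] holders={T3}
Step 8: signal(T3) -> count=1 queue=[] holders={none}
Final holders: {none} -> 0 thread(s)

Answer: 0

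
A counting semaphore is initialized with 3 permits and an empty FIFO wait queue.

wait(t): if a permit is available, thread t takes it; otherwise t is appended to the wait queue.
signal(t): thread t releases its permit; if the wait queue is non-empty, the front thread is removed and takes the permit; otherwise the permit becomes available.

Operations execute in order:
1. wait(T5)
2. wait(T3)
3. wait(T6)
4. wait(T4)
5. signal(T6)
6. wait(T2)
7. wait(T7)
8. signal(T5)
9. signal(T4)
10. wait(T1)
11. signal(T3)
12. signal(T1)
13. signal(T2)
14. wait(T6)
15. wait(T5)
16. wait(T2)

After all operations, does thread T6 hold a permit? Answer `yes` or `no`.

Answer: yes

Derivation:
Step 1: wait(T5) -> count=2 queue=[] holders={T5}
Step 2: wait(T3) -> count=1 queue=[] holders={T3,T5}
Step 3: wait(T6) -> count=0 queue=[] holders={T3,T5,T6}
Step 4: wait(T4) -> count=0 queue=[T4] holders={T3,T5,T6}
Step 5: signal(T6) -> count=0 queue=[] holders={T3,T4,T5}
Step 6: wait(T2) -> count=0 queue=[T2] holders={T3,T4,T5}
Step 7: wait(T7) -> count=0 queue=[T2,T7] holders={T3,T4,T5}
Step 8: signal(T5) -> count=0 queue=[T7] holders={T2,T3,T4}
Step 9: signal(T4) -> count=0 queue=[] holders={T2,T3,T7}
Step 10: wait(T1) -> count=0 queue=[T1] holders={T2,T3,T7}
Step 11: signal(T3) -> count=0 queue=[] holders={T1,T2,T7}
Step 12: signal(T1) -> count=1 queue=[] holders={T2,T7}
Step 13: signal(T2) -> count=2 queue=[] holders={T7}
Step 14: wait(T6) -> count=1 queue=[] holders={T6,T7}
Step 15: wait(T5) -> count=0 queue=[] holders={T5,T6,T7}
Step 16: wait(T2) -> count=0 queue=[T2] holders={T5,T6,T7}
Final holders: {T5,T6,T7} -> T6 in holders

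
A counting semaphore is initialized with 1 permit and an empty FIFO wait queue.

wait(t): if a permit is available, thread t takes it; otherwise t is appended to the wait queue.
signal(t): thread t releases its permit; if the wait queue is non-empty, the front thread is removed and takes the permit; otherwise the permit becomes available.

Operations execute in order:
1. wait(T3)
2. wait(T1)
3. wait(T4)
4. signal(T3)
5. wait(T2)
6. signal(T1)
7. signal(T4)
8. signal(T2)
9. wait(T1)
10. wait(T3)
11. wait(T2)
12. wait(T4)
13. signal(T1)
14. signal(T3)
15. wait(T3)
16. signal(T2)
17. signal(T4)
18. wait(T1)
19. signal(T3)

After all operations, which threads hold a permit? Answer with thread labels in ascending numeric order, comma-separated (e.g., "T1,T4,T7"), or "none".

Step 1: wait(T3) -> count=0 queue=[] holders={T3}
Step 2: wait(T1) -> count=0 queue=[T1] holders={T3}
Step 3: wait(T4) -> count=0 queue=[T1,T4] holders={T3}
Step 4: signal(T3) -> count=0 queue=[T4] holders={T1}
Step 5: wait(T2) -> count=0 queue=[T4,T2] holders={T1}
Step 6: signal(T1) -> count=0 queue=[T2] holders={T4}
Step 7: signal(T4) -> count=0 queue=[] holders={T2}
Step 8: signal(T2) -> count=1 queue=[] holders={none}
Step 9: wait(T1) -> count=0 queue=[] holders={T1}
Step 10: wait(T3) -> count=0 queue=[T3] holders={T1}
Step 11: wait(T2) -> count=0 queue=[T3,T2] holders={T1}
Step 12: wait(T4) -> count=0 queue=[T3,T2,T4] holders={T1}
Step 13: signal(T1) -> count=0 queue=[T2,T4] holders={T3}
Step 14: signal(T3) -> count=0 queue=[T4] holders={T2}
Step 15: wait(T3) -> count=0 queue=[T4,T3] holders={T2}
Step 16: signal(T2) -> count=0 queue=[T3] holders={T4}
Step 17: signal(T4) -> count=0 queue=[] holders={T3}
Step 18: wait(T1) -> count=0 queue=[T1] holders={T3}
Step 19: signal(T3) -> count=0 queue=[] holders={T1}
Final holders: T1

Answer: T1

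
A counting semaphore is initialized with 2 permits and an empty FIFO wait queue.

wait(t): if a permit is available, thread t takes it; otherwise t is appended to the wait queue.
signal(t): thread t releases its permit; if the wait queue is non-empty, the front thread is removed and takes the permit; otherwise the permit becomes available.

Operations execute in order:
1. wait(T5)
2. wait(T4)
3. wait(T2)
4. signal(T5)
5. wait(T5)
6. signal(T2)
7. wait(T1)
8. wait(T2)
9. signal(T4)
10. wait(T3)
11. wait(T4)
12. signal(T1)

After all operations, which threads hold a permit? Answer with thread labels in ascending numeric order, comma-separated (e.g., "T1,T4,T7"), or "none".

Step 1: wait(T5) -> count=1 queue=[] holders={T5}
Step 2: wait(T4) -> count=0 queue=[] holders={T4,T5}
Step 3: wait(T2) -> count=0 queue=[T2] holders={T4,T5}
Step 4: signal(T5) -> count=0 queue=[] holders={T2,T4}
Step 5: wait(T5) -> count=0 queue=[T5] holders={T2,T4}
Step 6: signal(T2) -> count=0 queue=[] holders={T4,T5}
Step 7: wait(T1) -> count=0 queue=[T1] holders={T4,T5}
Step 8: wait(T2) -> count=0 queue=[T1,T2] holders={T4,T5}
Step 9: signal(T4) -> count=0 queue=[T2] holders={T1,T5}
Step 10: wait(T3) -> count=0 queue=[T2,T3] holders={T1,T5}
Step 11: wait(T4) -> count=0 queue=[T2,T3,T4] holders={T1,T5}
Step 12: signal(T1) -> count=0 queue=[T3,T4] holders={T2,T5}
Final holders: T2,T5

Answer: T2,T5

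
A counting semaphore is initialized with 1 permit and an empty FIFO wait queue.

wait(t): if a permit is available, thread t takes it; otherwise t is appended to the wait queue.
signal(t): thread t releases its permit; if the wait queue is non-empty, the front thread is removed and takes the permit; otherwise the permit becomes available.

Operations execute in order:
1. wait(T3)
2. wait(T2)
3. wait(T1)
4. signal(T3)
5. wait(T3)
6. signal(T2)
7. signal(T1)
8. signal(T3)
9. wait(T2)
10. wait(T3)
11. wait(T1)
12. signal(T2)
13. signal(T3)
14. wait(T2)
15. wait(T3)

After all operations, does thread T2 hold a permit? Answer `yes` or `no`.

Step 1: wait(T3) -> count=0 queue=[] holders={T3}
Step 2: wait(T2) -> count=0 queue=[T2] holders={T3}
Step 3: wait(T1) -> count=0 queue=[T2,T1] holders={T3}
Step 4: signal(T3) -> count=0 queue=[T1] holders={T2}
Step 5: wait(T3) -> count=0 queue=[T1,T3] holders={T2}
Step 6: signal(T2) -> count=0 queue=[T3] holders={T1}
Step 7: signal(T1) -> count=0 queue=[] holders={T3}
Step 8: signal(T3) -> count=1 queue=[] holders={none}
Step 9: wait(T2) -> count=0 queue=[] holders={T2}
Step 10: wait(T3) -> count=0 queue=[T3] holders={T2}
Step 11: wait(T1) -> count=0 queue=[T3,T1] holders={T2}
Step 12: signal(T2) -> count=0 queue=[T1] holders={T3}
Step 13: signal(T3) -> count=0 queue=[] holders={T1}
Step 14: wait(T2) -> count=0 queue=[T2] holders={T1}
Step 15: wait(T3) -> count=0 queue=[T2,T3] holders={T1}
Final holders: {T1} -> T2 not in holders

Answer: no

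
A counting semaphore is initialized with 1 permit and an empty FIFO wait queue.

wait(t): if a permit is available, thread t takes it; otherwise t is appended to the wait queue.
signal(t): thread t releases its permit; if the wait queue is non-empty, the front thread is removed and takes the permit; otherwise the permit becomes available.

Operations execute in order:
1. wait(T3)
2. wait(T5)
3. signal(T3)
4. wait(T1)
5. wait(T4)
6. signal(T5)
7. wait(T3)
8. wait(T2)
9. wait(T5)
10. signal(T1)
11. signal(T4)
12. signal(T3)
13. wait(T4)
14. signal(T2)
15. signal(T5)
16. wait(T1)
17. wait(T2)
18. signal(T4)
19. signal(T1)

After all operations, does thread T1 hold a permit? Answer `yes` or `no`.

Step 1: wait(T3) -> count=0 queue=[] holders={T3}
Step 2: wait(T5) -> count=0 queue=[T5] holders={T3}
Step 3: signal(T3) -> count=0 queue=[] holders={T5}
Step 4: wait(T1) -> count=0 queue=[T1] holders={T5}
Step 5: wait(T4) -> count=0 queue=[T1,T4] holders={T5}
Step 6: signal(T5) -> count=0 queue=[T4] holders={T1}
Step 7: wait(T3) -> count=0 queue=[T4,T3] holders={T1}
Step 8: wait(T2) -> count=0 queue=[T4,T3,T2] holders={T1}
Step 9: wait(T5) -> count=0 queue=[T4,T3,T2,T5] holders={T1}
Step 10: signal(T1) -> count=0 queue=[T3,T2,T5] holders={T4}
Step 11: signal(T4) -> count=0 queue=[T2,T5] holders={T3}
Step 12: signal(T3) -> count=0 queue=[T5] holders={T2}
Step 13: wait(T4) -> count=0 queue=[T5,T4] holders={T2}
Step 14: signal(T2) -> count=0 queue=[T4] holders={T5}
Step 15: signal(T5) -> count=0 queue=[] holders={T4}
Step 16: wait(T1) -> count=0 queue=[T1] holders={T4}
Step 17: wait(T2) -> count=0 queue=[T1,T2] holders={T4}
Step 18: signal(T4) -> count=0 queue=[T2] holders={T1}
Step 19: signal(T1) -> count=0 queue=[] holders={T2}
Final holders: {T2} -> T1 not in holders

Answer: no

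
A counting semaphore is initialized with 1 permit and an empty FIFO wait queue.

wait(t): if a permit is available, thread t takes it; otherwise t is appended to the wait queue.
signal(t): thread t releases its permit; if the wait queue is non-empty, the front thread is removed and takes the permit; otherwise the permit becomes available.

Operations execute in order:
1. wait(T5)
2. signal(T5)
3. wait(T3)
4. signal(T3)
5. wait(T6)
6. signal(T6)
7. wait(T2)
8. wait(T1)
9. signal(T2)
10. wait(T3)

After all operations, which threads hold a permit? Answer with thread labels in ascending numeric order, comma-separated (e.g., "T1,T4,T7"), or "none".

Step 1: wait(T5) -> count=0 queue=[] holders={T5}
Step 2: signal(T5) -> count=1 queue=[] holders={none}
Step 3: wait(T3) -> count=0 queue=[] holders={T3}
Step 4: signal(T3) -> count=1 queue=[] holders={none}
Step 5: wait(T6) -> count=0 queue=[] holders={T6}
Step 6: signal(T6) -> count=1 queue=[] holders={none}
Step 7: wait(T2) -> count=0 queue=[] holders={T2}
Step 8: wait(T1) -> count=0 queue=[T1] holders={T2}
Step 9: signal(T2) -> count=0 queue=[] holders={T1}
Step 10: wait(T3) -> count=0 queue=[T3] holders={T1}
Final holders: T1

Answer: T1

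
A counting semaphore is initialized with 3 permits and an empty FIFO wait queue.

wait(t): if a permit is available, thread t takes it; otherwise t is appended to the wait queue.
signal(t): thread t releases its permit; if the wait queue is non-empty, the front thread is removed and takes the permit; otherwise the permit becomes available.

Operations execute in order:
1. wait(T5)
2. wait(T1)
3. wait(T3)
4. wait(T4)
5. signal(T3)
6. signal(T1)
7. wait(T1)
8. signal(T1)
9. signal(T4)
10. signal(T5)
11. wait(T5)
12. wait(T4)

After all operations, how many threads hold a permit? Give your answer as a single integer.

Answer: 2

Derivation:
Step 1: wait(T5) -> count=2 queue=[] holders={T5}
Step 2: wait(T1) -> count=1 queue=[] holders={T1,T5}
Step 3: wait(T3) -> count=0 queue=[] holders={T1,T3,T5}
Step 4: wait(T4) -> count=0 queue=[T4] holders={T1,T3,T5}
Step 5: signal(T3) -> count=0 queue=[] holders={T1,T4,T5}
Step 6: signal(T1) -> count=1 queue=[] holders={T4,T5}
Step 7: wait(T1) -> count=0 queue=[] holders={T1,T4,T5}
Step 8: signal(T1) -> count=1 queue=[] holders={T4,T5}
Step 9: signal(T4) -> count=2 queue=[] holders={T5}
Step 10: signal(T5) -> count=3 queue=[] holders={none}
Step 11: wait(T5) -> count=2 queue=[] holders={T5}
Step 12: wait(T4) -> count=1 queue=[] holders={T4,T5}
Final holders: {T4,T5} -> 2 thread(s)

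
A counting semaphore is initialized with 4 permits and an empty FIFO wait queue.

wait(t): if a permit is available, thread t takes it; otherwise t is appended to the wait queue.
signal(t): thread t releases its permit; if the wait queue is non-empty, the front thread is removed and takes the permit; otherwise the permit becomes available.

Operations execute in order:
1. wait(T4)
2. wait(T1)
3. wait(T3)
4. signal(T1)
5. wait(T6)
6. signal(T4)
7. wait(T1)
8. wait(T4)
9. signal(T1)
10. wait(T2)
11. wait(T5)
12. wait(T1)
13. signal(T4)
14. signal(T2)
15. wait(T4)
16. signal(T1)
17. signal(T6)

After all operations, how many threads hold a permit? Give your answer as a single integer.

Answer: 3

Derivation:
Step 1: wait(T4) -> count=3 queue=[] holders={T4}
Step 2: wait(T1) -> count=2 queue=[] holders={T1,T4}
Step 3: wait(T3) -> count=1 queue=[] holders={T1,T3,T4}
Step 4: signal(T1) -> count=2 queue=[] holders={T3,T4}
Step 5: wait(T6) -> count=1 queue=[] holders={T3,T4,T6}
Step 6: signal(T4) -> count=2 queue=[] holders={T3,T6}
Step 7: wait(T1) -> count=1 queue=[] holders={T1,T3,T6}
Step 8: wait(T4) -> count=0 queue=[] holders={T1,T3,T4,T6}
Step 9: signal(T1) -> count=1 queue=[] holders={T3,T4,T6}
Step 10: wait(T2) -> count=0 queue=[] holders={T2,T3,T4,T6}
Step 11: wait(T5) -> count=0 queue=[T5] holders={T2,T3,T4,T6}
Step 12: wait(T1) -> count=0 queue=[T5,T1] holders={T2,T3,T4,T6}
Step 13: signal(T4) -> count=0 queue=[T1] holders={T2,T3,T5,T6}
Step 14: signal(T2) -> count=0 queue=[] holders={T1,T3,T5,T6}
Step 15: wait(T4) -> count=0 queue=[T4] holders={T1,T3,T5,T6}
Step 16: signal(T1) -> count=0 queue=[] holders={T3,T4,T5,T6}
Step 17: signal(T6) -> count=1 queue=[] holders={T3,T4,T5}
Final holders: {T3,T4,T5} -> 3 thread(s)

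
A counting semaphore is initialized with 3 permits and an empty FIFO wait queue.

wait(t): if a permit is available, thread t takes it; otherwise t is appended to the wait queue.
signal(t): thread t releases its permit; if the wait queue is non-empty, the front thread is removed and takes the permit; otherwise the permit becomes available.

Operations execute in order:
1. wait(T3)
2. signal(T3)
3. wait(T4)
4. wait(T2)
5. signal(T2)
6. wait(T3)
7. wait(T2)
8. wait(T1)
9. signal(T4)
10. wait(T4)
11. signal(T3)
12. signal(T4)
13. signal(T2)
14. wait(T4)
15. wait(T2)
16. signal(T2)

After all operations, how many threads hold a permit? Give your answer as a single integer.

Step 1: wait(T3) -> count=2 queue=[] holders={T3}
Step 2: signal(T3) -> count=3 queue=[] holders={none}
Step 3: wait(T4) -> count=2 queue=[] holders={T4}
Step 4: wait(T2) -> count=1 queue=[] holders={T2,T4}
Step 5: signal(T2) -> count=2 queue=[] holders={T4}
Step 6: wait(T3) -> count=1 queue=[] holders={T3,T4}
Step 7: wait(T2) -> count=0 queue=[] holders={T2,T3,T4}
Step 8: wait(T1) -> count=0 queue=[T1] holders={T2,T3,T4}
Step 9: signal(T4) -> count=0 queue=[] holders={T1,T2,T3}
Step 10: wait(T4) -> count=0 queue=[T4] holders={T1,T2,T3}
Step 11: signal(T3) -> count=0 queue=[] holders={T1,T2,T4}
Step 12: signal(T4) -> count=1 queue=[] holders={T1,T2}
Step 13: signal(T2) -> count=2 queue=[] holders={T1}
Step 14: wait(T4) -> count=1 queue=[] holders={T1,T4}
Step 15: wait(T2) -> count=0 queue=[] holders={T1,T2,T4}
Step 16: signal(T2) -> count=1 queue=[] holders={T1,T4}
Final holders: {T1,T4} -> 2 thread(s)

Answer: 2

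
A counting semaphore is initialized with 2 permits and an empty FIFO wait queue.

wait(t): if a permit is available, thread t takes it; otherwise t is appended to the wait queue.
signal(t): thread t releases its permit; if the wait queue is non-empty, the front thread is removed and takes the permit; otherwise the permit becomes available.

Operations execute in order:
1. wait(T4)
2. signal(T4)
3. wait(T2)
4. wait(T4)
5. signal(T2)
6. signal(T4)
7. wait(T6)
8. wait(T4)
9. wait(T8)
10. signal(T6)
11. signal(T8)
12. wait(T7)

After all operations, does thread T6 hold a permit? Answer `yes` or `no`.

Answer: no

Derivation:
Step 1: wait(T4) -> count=1 queue=[] holders={T4}
Step 2: signal(T4) -> count=2 queue=[] holders={none}
Step 3: wait(T2) -> count=1 queue=[] holders={T2}
Step 4: wait(T4) -> count=0 queue=[] holders={T2,T4}
Step 5: signal(T2) -> count=1 queue=[] holders={T4}
Step 6: signal(T4) -> count=2 queue=[] holders={none}
Step 7: wait(T6) -> count=1 queue=[] holders={T6}
Step 8: wait(T4) -> count=0 queue=[] holders={T4,T6}
Step 9: wait(T8) -> count=0 queue=[T8] holders={T4,T6}
Step 10: signal(T6) -> count=0 queue=[] holders={T4,T8}
Step 11: signal(T8) -> count=1 queue=[] holders={T4}
Step 12: wait(T7) -> count=0 queue=[] holders={T4,T7}
Final holders: {T4,T7} -> T6 not in holders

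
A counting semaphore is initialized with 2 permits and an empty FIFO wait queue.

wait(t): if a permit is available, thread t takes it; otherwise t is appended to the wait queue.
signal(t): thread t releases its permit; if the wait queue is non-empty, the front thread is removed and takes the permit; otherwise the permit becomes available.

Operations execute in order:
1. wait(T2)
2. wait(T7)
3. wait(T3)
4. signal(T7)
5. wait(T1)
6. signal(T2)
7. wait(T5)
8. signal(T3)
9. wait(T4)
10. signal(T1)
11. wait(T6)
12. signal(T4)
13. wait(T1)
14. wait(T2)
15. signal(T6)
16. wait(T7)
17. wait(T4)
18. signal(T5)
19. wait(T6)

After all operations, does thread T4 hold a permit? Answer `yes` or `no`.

Answer: no

Derivation:
Step 1: wait(T2) -> count=1 queue=[] holders={T2}
Step 2: wait(T7) -> count=0 queue=[] holders={T2,T7}
Step 3: wait(T3) -> count=0 queue=[T3] holders={T2,T7}
Step 4: signal(T7) -> count=0 queue=[] holders={T2,T3}
Step 5: wait(T1) -> count=0 queue=[T1] holders={T2,T3}
Step 6: signal(T2) -> count=0 queue=[] holders={T1,T3}
Step 7: wait(T5) -> count=0 queue=[T5] holders={T1,T3}
Step 8: signal(T3) -> count=0 queue=[] holders={T1,T5}
Step 9: wait(T4) -> count=0 queue=[T4] holders={T1,T5}
Step 10: signal(T1) -> count=0 queue=[] holders={T4,T5}
Step 11: wait(T6) -> count=0 queue=[T6] holders={T4,T5}
Step 12: signal(T4) -> count=0 queue=[] holders={T5,T6}
Step 13: wait(T1) -> count=0 queue=[T1] holders={T5,T6}
Step 14: wait(T2) -> count=0 queue=[T1,T2] holders={T5,T6}
Step 15: signal(T6) -> count=0 queue=[T2] holders={T1,T5}
Step 16: wait(T7) -> count=0 queue=[T2,T7] holders={T1,T5}
Step 17: wait(T4) -> count=0 queue=[T2,T7,T4] holders={T1,T5}
Step 18: signal(T5) -> count=0 queue=[T7,T4] holders={T1,T2}
Step 19: wait(T6) -> count=0 queue=[T7,T4,T6] holders={T1,T2}
Final holders: {T1,T2} -> T4 not in holders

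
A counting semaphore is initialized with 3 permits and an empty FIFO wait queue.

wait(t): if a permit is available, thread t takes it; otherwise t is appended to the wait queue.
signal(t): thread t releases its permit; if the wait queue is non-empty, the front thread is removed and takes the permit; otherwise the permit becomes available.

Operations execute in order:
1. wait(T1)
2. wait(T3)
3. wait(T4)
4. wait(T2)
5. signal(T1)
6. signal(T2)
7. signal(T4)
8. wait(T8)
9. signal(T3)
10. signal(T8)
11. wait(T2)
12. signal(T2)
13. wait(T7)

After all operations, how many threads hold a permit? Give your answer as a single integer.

Answer: 1

Derivation:
Step 1: wait(T1) -> count=2 queue=[] holders={T1}
Step 2: wait(T3) -> count=1 queue=[] holders={T1,T3}
Step 3: wait(T4) -> count=0 queue=[] holders={T1,T3,T4}
Step 4: wait(T2) -> count=0 queue=[T2] holders={T1,T3,T4}
Step 5: signal(T1) -> count=0 queue=[] holders={T2,T3,T4}
Step 6: signal(T2) -> count=1 queue=[] holders={T3,T4}
Step 7: signal(T4) -> count=2 queue=[] holders={T3}
Step 8: wait(T8) -> count=1 queue=[] holders={T3,T8}
Step 9: signal(T3) -> count=2 queue=[] holders={T8}
Step 10: signal(T8) -> count=3 queue=[] holders={none}
Step 11: wait(T2) -> count=2 queue=[] holders={T2}
Step 12: signal(T2) -> count=3 queue=[] holders={none}
Step 13: wait(T7) -> count=2 queue=[] holders={T7}
Final holders: {T7} -> 1 thread(s)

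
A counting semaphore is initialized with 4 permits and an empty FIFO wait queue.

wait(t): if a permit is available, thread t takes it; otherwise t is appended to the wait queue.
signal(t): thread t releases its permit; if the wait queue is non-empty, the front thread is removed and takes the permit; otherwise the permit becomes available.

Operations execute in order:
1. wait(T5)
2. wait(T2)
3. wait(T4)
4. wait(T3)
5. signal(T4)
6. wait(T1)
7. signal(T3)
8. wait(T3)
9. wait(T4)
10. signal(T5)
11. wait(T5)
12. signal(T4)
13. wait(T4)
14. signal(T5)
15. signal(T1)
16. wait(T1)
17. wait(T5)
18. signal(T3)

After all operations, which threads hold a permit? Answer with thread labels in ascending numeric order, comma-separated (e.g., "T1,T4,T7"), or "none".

Answer: T1,T2,T4,T5

Derivation:
Step 1: wait(T5) -> count=3 queue=[] holders={T5}
Step 2: wait(T2) -> count=2 queue=[] holders={T2,T5}
Step 3: wait(T4) -> count=1 queue=[] holders={T2,T4,T5}
Step 4: wait(T3) -> count=0 queue=[] holders={T2,T3,T4,T5}
Step 5: signal(T4) -> count=1 queue=[] holders={T2,T3,T5}
Step 6: wait(T1) -> count=0 queue=[] holders={T1,T2,T3,T5}
Step 7: signal(T3) -> count=1 queue=[] holders={T1,T2,T5}
Step 8: wait(T3) -> count=0 queue=[] holders={T1,T2,T3,T5}
Step 9: wait(T4) -> count=0 queue=[T4] holders={T1,T2,T3,T5}
Step 10: signal(T5) -> count=0 queue=[] holders={T1,T2,T3,T4}
Step 11: wait(T5) -> count=0 queue=[T5] holders={T1,T2,T3,T4}
Step 12: signal(T4) -> count=0 queue=[] holders={T1,T2,T3,T5}
Step 13: wait(T4) -> count=0 queue=[T4] holders={T1,T2,T3,T5}
Step 14: signal(T5) -> count=0 queue=[] holders={T1,T2,T3,T4}
Step 15: signal(T1) -> count=1 queue=[] holders={T2,T3,T4}
Step 16: wait(T1) -> count=0 queue=[] holders={T1,T2,T3,T4}
Step 17: wait(T5) -> count=0 queue=[T5] holders={T1,T2,T3,T4}
Step 18: signal(T3) -> count=0 queue=[] holders={T1,T2,T4,T5}
Final holders: T1,T2,T4,T5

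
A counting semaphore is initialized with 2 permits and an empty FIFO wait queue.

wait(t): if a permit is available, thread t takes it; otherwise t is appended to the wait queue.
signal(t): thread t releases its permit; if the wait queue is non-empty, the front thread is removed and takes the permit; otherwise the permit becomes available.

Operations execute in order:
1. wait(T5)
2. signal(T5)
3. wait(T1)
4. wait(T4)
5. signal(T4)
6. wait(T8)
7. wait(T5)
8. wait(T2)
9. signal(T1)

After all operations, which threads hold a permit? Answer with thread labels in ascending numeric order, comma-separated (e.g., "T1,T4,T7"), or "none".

Step 1: wait(T5) -> count=1 queue=[] holders={T5}
Step 2: signal(T5) -> count=2 queue=[] holders={none}
Step 3: wait(T1) -> count=1 queue=[] holders={T1}
Step 4: wait(T4) -> count=0 queue=[] holders={T1,T4}
Step 5: signal(T4) -> count=1 queue=[] holders={T1}
Step 6: wait(T8) -> count=0 queue=[] holders={T1,T8}
Step 7: wait(T5) -> count=0 queue=[T5] holders={T1,T8}
Step 8: wait(T2) -> count=0 queue=[T5,T2] holders={T1,T8}
Step 9: signal(T1) -> count=0 queue=[T2] holders={T5,T8}
Final holders: T5,T8

Answer: T5,T8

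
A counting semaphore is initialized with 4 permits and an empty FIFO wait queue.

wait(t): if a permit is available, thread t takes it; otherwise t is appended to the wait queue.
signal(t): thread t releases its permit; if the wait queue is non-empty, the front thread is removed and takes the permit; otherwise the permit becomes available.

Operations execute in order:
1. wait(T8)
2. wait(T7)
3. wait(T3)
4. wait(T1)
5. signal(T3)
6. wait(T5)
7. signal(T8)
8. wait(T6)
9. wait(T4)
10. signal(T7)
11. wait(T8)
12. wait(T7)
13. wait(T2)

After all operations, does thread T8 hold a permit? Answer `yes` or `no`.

Answer: no

Derivation:
Step 1: wait(T8) -> count=3 queue=[] holders={T8}
Step 2: wait(T7) -> count=2 queue=[] holders={T7,T8}
Step 3: wait(T3) -> count=1 queue=[] holders={T3,T7,T8}
Step 4: wait(T1) -> count=0 queue=[] holders={T1,T3,T7,T8}
Step 5: signal(T3) -> count=1 queue=[] holders={T1,T7,T8}
Step 6: wait(T5) -> count=0 queue=[] holders={T1,T5,T7,T8}
Step 7: signal(T8) -> count=1 queue=[] holders={T1,T5,T7}
Step 8: wait(T6) -> count=0 queue=[] holders={T1,T5,T6,T7}
Step 9: wait(T4) -> count=0 queue=[T4] holders={T1,T5,T6,T7}
Step 10: signal(T7) -> count=0 queue=[] holders={T1,T4,T5,T6}
Step 11: wait(T8) -> count=0 queue=[T8] holders={T1,T4,T5,T6}
Step 12: wait(T7) -> count=0 queue=[T8,T7] holders={T1,T4,T5,T6}
Step 13: wait(T2) -> count=0 queue=[T8,T7,T2] holders={T1,T4,T5,T6}
Final holders: {T1,T4,T5,T6} -> T8 not in holders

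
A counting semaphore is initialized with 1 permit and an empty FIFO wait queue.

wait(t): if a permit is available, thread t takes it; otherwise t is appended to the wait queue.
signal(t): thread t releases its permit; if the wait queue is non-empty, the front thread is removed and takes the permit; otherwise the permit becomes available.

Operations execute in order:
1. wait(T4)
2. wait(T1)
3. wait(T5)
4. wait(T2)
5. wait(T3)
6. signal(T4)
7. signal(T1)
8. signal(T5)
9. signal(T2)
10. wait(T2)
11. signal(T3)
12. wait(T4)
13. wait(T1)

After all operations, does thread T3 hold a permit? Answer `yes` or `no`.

Step 1: wait(T4) -> count=0 queue=[] holders={T4}
Step 2: wait(T1) -> count=0 queue=[T1] holders={T4}
Step 3: wait(T5) -> count=0 queue=[T1,T5] holders={T4}
Step 4: wait(T2) -> count=0 queue=[T1,T5,T2] holders={T4}
Step 5: wait(T3) -> count=0 queue=[T1,T5,T2,T3] holders={T4}
Step 6: signal(T4) -> count=0 queue=[T5,T2,T3] holders={T1}
Step 7: signal(T1) -> count=0 queue=[T2,T3] holders={T5}
Step 8: signal(T5) -> count=0 queue=[T3] holders={T2}
Step 9: signal(T2) -> count=0 queue=[] holders={T3}
Step 10: wait(T2) -> count=0 queue=[T2] holders={T3}
Step 11: signal(T3) -> count=0 queue=[] holders={T2}
Step 12: wait(T4) -> count=0 queue=[T4] holders={T2}
Step 13: wait(T1) -> count=0 queue=[T4,T1] holders={T2}
Final holders: {T2} -> T3 not in holders

Answer: no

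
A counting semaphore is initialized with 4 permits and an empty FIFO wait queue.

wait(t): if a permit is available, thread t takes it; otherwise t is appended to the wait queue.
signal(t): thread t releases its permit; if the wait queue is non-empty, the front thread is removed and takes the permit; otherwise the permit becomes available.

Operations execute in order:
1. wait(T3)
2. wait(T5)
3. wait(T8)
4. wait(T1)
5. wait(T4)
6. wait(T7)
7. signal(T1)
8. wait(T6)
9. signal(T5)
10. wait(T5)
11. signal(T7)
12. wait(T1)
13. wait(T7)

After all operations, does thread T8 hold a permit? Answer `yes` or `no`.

Answer: yes

Derivation:
Step 1: wait(T3) -> count=3 queue=[] holders={T3}
Step 2: wait(T5) -> count=2 queue=[] holders={T3,T5}
Step 3: wait(T8) -> count=1 queue=[] holders={T3,T5,T8}
Step 4: wait(T1) -> count=0 queue=[] holders={T1,T3,T5,T8}
Step 5: wait(T4) -> count=0 queue=[T4] holders={T1,T3,T5,T8}
Step 6: wait(T7) -> count=0 queue=[T4,T7] holders={T1,T3,T5,T8}
Step 7: signal(T1) -> count=0 queue=[T7] holders={T3,T4,T5,T8}
Step 8: wait(T6) -> count=0 queue=[T7,T6] holders={T3,T4,T5,T8}
Step 9: signal(T5) -> count=0 queue=[T6] holders={T3,T4,T7,T8}
Step 10: wait(T5) -> count=0 queue=[T6,T5] holders={T3,T4,T7,T8}
Step 11: signal(T7) -> count=0 queue=[T5] holders={T3,T4,T6,T8}
Step 12: wait(T1) -> count=0 queue=[T5,T1] holders={T3,T4,T6,T8}
Step 13: wait(T7) -> count=0 queue=[T5,T1,T7] holders={T3,T4,T6,T8}
Final holders: {T3,T4,T6,T8} -> T8 in holders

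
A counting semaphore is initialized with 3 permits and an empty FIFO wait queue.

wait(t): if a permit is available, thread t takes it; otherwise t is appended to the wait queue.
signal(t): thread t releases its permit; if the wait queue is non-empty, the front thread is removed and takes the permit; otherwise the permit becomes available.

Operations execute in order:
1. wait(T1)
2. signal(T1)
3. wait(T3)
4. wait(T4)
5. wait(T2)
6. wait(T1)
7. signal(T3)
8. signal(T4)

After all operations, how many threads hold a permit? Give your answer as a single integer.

Answer: 2

Derivation:
Step 1: wait(T1) -> count=2 queue=[] holders={T1}
Step 2: signal(T1) -> count=3 queue=[] holders={none}
Step 3: wait(T3) -> count=2 queue=[] holders={T3}
Step 4: wait(T4) -> count=1 queue=[] holders={T3,T4}
Step 5: wait(T2) -> count=0 queue=[] holders={T2,T3,T4}
Step 6: wait(T1) -> count=0 queue=[T1] holders={T2,T3,T4}
Step 7: signal(T3) -> count=0 queue=[] holders={T1,T2,T4}
Step 8: signal(T4) -> count=1 queue=[] holders={T1,T2}
Final holders: {T1,T2} -> 2 thread(s)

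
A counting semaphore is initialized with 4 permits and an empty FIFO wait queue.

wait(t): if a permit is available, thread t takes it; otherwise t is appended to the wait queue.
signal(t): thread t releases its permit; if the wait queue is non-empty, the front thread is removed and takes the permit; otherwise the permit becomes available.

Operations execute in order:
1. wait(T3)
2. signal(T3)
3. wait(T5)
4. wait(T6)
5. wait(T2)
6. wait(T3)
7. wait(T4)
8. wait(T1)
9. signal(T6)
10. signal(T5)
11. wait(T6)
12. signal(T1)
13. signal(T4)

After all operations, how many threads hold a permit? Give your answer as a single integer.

Step 1: wait(T3) -> count=3 queue=[] holders={T3}
Step 2: signal(T3) -> count=4 queue=[] holders={none}
Step 3: wait(T5) -> count=3 queue=[] holders={T5}
Step 4: wait(T6) -> count=2 queue=[] holders={T5,T6}
Step 5: wait(T2) -> count=1 queue=[] holders={T2,T5,T6}
Step 6: wait(T3) -> count=0 queue=[] holders={T2,T3,T5,T6}
Step 7: wait(T4) -> count=0 queue=[T4] holders={T2,T3,T5,T6}
Step 8: wait(T1) -> count=0 queue=[T4,T1] holders={T2,T3,T5,T6}
Step 9: signal(T6) -> count=0 queue=[T1] holders={T2,T3,T4,T5}
Step 10: signal(T5) -> count=0 queue=[] holders={T1,T2,T3,T4}
Step 11: wait(T6) -> count=0 queue=[T6] holders={T1,T2,T3,T4}
Step 12: signal(T1) -> count=0 queue=[] holders={T2,T3,T4,T6}
Step 13: signal(T4) -> count=1 queue=[] holders={T2,T3,T6}
Final holders: {T2,T3,T6} -> 3 thread(s)

Answer: 3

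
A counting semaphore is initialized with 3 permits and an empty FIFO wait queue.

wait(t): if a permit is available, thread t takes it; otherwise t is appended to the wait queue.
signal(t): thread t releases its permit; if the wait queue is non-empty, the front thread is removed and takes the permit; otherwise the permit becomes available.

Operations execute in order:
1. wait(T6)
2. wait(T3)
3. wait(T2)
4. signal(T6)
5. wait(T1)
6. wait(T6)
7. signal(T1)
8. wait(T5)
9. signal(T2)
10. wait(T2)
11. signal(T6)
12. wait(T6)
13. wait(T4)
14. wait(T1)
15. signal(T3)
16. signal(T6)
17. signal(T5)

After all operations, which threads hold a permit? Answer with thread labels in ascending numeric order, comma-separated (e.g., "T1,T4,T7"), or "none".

Step 1: wait(T6) -> count=2 queue=[] holders={T6}
Step 2: wait(T3) -> count=1 queue=[] holders={T3,T6}
Step 3: wait(T2) -> count=0 queue=[] holders={T2,T3,T6}
Step 4: signal(T6) -> count=1 queue=[] holders={T2,T3}
Step 5: wait(T1) -> count=0 queue=[] holders={T1,T2,T3}
Step 6: wait(T6) -> count=0 queue=[T6] holders={T1,T2,T3}
Step 7: signal(T1) -> count=0 queue=[] holders={T2,T3,T6}
Step 8: wait(T5) -> count=0 queue=[T5] holders={T2,T3,T6}
Step 9: signal(T2) -> count=0 queue=[] holders={T3,T5,T6}
Step 10: wait(T2) -> count=0 queue=[T2] holders={T3,T5,T6}
Step 11: signal(T6) -> count=0 queue=[] holders={T2,T3,T5}
Step 12: wait(T6) -> count=0 queue=[T6] holders={T2,T3,T5}
Step 13: wait(T4) -> count=0 queue=[T6,T4] holders={T2,T3,T5}
Step 14: wait(T1) -> count=0 queue=[T6,T4,T1] holders={T2,T3,T5}
Step 15: signal(T3) -> count=0 queue=[T4,T1] holders={T2,T5,T6}
Step 16: signal(T6) -> count=0 queue=[T1] holders={T2,T4,T5}
Step 17: signal(T5) -> count=0 queue=[] holders={T1,T2,T4}
Final holders: T1,T2,T4

Answer: T1,T2,T4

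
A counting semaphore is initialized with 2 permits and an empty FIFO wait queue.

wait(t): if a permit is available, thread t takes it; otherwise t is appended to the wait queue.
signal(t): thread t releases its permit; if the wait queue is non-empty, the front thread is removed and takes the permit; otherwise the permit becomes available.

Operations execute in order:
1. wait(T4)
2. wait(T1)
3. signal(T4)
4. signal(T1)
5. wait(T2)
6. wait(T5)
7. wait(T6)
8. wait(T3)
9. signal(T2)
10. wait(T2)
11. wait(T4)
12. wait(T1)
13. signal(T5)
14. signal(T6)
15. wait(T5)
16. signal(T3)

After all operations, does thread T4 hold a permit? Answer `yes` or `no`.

Step 1: wait(T4) -> count=1 queue=[] holders={T4}
Step 2: wait(T1) -> count=0 queue=[] holders={T1,T4}
Step 3: signal(T4) -> count=1 queue=[] holders={T1}
Step 4: signal(T1) -> count=2 queue=[] holders={none}
Step 5: wait(T2) -> count=1 queue=[] holders={T2}
Step 6: wait(T5) -> count=0 queue=[] holders={T2,T5}
Step 7: wait(T6) -> count=0 queue=[T6] holders={T2,T5}
Step 8: wait(T3) -> count=0 queue=[T6,T3] holders={T2,T5}
Step 9: signal(T2) -> count=0 queue=[T3] holders={T5,T6}
Step 10: wait(T2) -> count=0 queue=[T3,T2] holders={T5,T6}
Step 11: wait(T4) -> count=0 queue=[T3,T2,T4] holders={T5,T6}
Step 12: wait(T1) -> count=0 queue=[T3,T2,T4,T1] holders={T5,T6}
Step 13: signal(T5) -> count=0 queue=[T2,T4,T1] holders={T3,T6}
Step 14: signal(T6) -> count=0 queue=[T4,T1] holders={T2,T3}
Step 15: wait(T5) -> count=0 queue=[T4,T1,T5] holders={T2,T3}
Step 16: signal(T3) -> count=0 queue=[T1,T5] holders={T2,T4}
Final holders: {T2,T4} -> T4 in holders

Answer: yes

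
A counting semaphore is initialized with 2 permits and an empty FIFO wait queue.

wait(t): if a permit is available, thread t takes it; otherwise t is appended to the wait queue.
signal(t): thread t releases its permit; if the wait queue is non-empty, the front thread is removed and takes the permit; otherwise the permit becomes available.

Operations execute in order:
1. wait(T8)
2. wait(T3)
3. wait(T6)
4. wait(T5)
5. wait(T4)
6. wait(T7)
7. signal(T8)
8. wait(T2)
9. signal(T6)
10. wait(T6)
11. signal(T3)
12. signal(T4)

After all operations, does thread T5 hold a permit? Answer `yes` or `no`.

Answer: yes

Derivation:
Step 1: wait(T8) -> count=1 queue=[] holders={T8}
Step 2: wait(T3) -> count=0 queue=[] holders={T3,T8}
Step 3: wait(T6) -> count=0 queue=[T6] holders={T3,T8}
Step 4: wait(T5) -> count=0 queue=[T6,T5] holders={T3,T8}
Step 5: wait(T4) -> count=0 queue=[T6,T5,T4] holders={T3,T8}
Step 6: wait(T7) -> count=0 queue=[T6,T5,T4,T7] holders={T3,T8}
Step 7: signal(T8) -> count=0 queue=[T5,T4,T7] holders={T3,T6}
Step 8: wait(T2) -> count=0 queue=[T5,T4,T7,T2] holders={T3,T6}
Step 9: signal(T6) -> count=0 queue=[T4,T7,T2] holders={T3,T5}
Step 10: wait(T6) -> count=0 queue=[T4,T7,T2,T6] holders={T3,T5}
Step 11: signal(T3) -> count=0 queue=[T7,T2,T6] holders={T4,T5}
Step 12: signal(T4) -> count=0 queue=[T2,T6] holders={T5,T7}
Final holders: {T5,T7} -> T5 in holders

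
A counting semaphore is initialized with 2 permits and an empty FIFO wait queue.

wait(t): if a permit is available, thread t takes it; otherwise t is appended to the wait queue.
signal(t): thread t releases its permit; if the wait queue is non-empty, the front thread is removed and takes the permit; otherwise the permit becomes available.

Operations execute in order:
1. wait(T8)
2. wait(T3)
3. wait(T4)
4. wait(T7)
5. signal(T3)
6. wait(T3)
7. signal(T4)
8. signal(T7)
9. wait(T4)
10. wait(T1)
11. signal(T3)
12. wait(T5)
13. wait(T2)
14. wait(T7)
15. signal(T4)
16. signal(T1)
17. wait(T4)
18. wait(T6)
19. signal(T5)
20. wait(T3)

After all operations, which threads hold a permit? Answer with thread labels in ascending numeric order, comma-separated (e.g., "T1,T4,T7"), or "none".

Step 1: wait(T8) -> count=1 queue=[] holders={T8}
Step 2: wait(T3) -> count=0 queue=[] holders={T3,T8}
Step 3: wait(T4) -> count=0 queue=[T4] holders={T3,T8}
Step 4: wait(T7) -> count=0 queue=[T4,T7] holders={T3,T8}
Step 5: signal(T3) -> count=0 queue=[T7] holders={T4,T8}
Step 6: wait(T3) -> count=0 queue=[T7,T3] holders={T4,T8}
Step 7: signal(T4) -> count=0 queue=[T3] holders={T7,T8}
Step 8: signal(T7) -> count=0 queue=[] holders={T3,T8}
Step 9: wait(T4) -> count=0 queue=[T4] holders={T3,T8}
Step 10: wait(T1) -> count=0 queue=[T4,T1] holders={T3,T8}
Step 11: signal(T3) -> count=0 queue=[T1] holders={T4,T8}
Step 12: wait(T5) -> count=0 queue=[T1,T5] holders={T4,T8}
Step 13: wait(T2) -> count=0 queue=[T1,T5,T2] holders={T4,T8}
Step 14: wait(T7) -> count=0 queue=[T1,T5,T2,T7] holders={T4,T8}
Step 15: signal(T4) -> count=0 queue=[T5,T2,T7] holders={T1,T8}
Step 16: signal(T1) -> count=0 queue=[T2,T7] holders={T5,T8}
Step 17: wait(T4) -> count=0 queue=[T2,T7,T4] holders={T5,T8}
Step 18: wait(T6) -> count=0 queue=[T2,T7,T4,T6] holders={T5,T8}
Step 19: signal(T5) -> count=0 queue=[T7,T4,T6] holders={T2,T8}
Step 20: wait(T3) -> count=0 queue=[T7,T4,T6,T3] holders={T2,T8}
Final holders: T2,T8

Answer: T2,T8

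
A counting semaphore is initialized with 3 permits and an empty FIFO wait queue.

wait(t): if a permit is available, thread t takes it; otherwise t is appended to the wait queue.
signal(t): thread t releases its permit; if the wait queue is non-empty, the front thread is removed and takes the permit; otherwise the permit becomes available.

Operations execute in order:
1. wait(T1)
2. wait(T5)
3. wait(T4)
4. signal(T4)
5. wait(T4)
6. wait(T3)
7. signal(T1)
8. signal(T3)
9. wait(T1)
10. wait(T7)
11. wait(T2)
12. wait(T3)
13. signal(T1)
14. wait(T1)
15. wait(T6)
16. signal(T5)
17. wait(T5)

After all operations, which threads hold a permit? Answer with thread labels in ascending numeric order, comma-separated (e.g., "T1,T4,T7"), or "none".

Step 1: wait(T1) -> count=2 queue=[] holders={T1}
Step 2: wait(T5) -> count=1 queue=[] holders={T1,T5}
Step 3: wait(T4) -> count=0 queue=[] holders={T1,T4,T5}
Step 4: signal(T4) -> count=1 queue=[] holders={T1,T5}
Step 5: wait(T4) -> count=0 queue=[] holders={T1,T4,T5}
Step 6: wait(T3) -> count=0 queue=[T3] holders={T1,T4,T5}
Step 7: signal(T1) -> count=0 queue=[] holders={T3,T4,T5}
Step 8: signal(T3) -> count=1 queue=[] holders={T4,T5}
Step 9: wait(T1) -> count=0 queue=[] holders={T1,T4,T5}
Step 10: wait(T7) -> count=0 queue=[T7] holders={T1,T4,T5}
Step 11: wait(T2) -> count=0 queue=[T7,T2] holders={T1,T4,T5}
Step 12: wait(T3) -> count=0 queue=[T7,T2,T3] holders={T1,T4,T5}
Step 13: signal(T1) -> count=0 queue=[T2,T3] holders={T4,T5,T7}
Step 14: wait(T1) -> count=0 queue=[T2,T3,T1] holders={T4,T5,T7}
Step 15: wait(T6) -> count=0 queue=[T2,T3,T1,T6] holders={T4,T5,T7}
Step 16: signal(T5) -> count=0 queue=[T3,T1,T6] holders={T2,T4,T7}
Step 17: wait(T5) -> count=0 queue=[T3,T1,T6,T5] holders={T2,T4,T7}
Final holders: T2,T4,T7

Answer: T2,T4,T7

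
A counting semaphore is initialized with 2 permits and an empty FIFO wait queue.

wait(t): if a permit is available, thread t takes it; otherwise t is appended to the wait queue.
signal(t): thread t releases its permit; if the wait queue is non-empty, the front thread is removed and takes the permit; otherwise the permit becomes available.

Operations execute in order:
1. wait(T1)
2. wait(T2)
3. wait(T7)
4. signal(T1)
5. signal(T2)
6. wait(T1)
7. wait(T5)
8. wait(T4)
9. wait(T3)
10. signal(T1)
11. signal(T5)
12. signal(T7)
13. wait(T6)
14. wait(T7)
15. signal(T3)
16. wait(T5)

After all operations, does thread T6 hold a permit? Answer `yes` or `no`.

Answer: yes

Derivation:
Step 1: wait(T1) -> count=1 queue=[] holders={T1}
Step 2: wait(T2) -> count=0 queue=[] holders={T1,T2}
Step 3: wait(T7) -> count=0 queue=[T7] holders={T1,T2}
Step 4: signal(T1) -> count=0 queue=[] holders={T2,T7}
Step 5: signal(T2) -> count=1 queue=[] holders={T7}
Step 6: wait(T1) -> count=0 queue=[] holders={T1,T7}
Step 7: wait(T5) -> count=0 queue=[T5] holders={T1,T7}
Step 8: wait(T4) -> count=0 queue=[T5,T4] holders={T1,T7}
Step 9: wait(T3) -> count=0 queue=[T5,T4,T3] holders={T1,T7}
Step 10: signal(T1) -> count=0 queue=[T4,T3] holders={T5,T7}
Step 11: signal(T5) -> count=0 queue=[T3] holders={T4,T7}
Step 12: signal(T7) -> count=0 queue=[] holders={T3,T4}
Step 13: wait(T6) -> count=0 queue=[T6] holders={T3,T4}
Step 14: wait(T7) -> count=0 queue=[T6,T7] holders={T3,T4}
Step 15: signal(T3) -> count=0 queue=[T7] holders={T4,T6}
Step 16: wait(T5) -> count=0 queue=[T7,T5] holders={T4,T6}
Final holders: {T4,T6} -> T6 in holders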